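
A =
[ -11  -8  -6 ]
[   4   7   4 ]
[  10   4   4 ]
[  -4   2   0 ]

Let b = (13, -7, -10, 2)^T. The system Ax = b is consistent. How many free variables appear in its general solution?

Row reduce the augmented matrix [A | b].
R2 ← R2 + (4/11)·R1: [0, 45/11, 20/11, -25/11]
R3 ← R3 + (10/11)·R1: [0, -36/11, -16/11, 20/11]
R4 ← R4 − (4/11)·R1: [0, 54/11, 24/11, -30/11]
R3 ← R3 + (4/5)·R2: [0, 0, 0, 0]
R4 ← R4 − (6/5)·R2: [0, 0, 0, 0]
The echelon form has 2 nonzero rows, and every pivot lies in the first 3 columns, so rank(A) = rank([A|b]) = 2.
The system is consistent.
Free variables = (unknowns) − (rank) = 3 − 2 = 1.

1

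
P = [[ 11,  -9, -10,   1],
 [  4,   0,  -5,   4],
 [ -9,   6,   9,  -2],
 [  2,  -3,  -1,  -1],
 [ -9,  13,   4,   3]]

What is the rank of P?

3

Row reduce to echelon form.
R2 ← R2 − (4/11)·R1: [0, 36/11, -15/11, 40/11]
R3 ← R3 + (9/11)·R1: [0, -15/11, 9/11, -13/11]
R4 ← R4 − (2/11)·R1: [0, -15/11, 9/11, -13/11]
R5 ← R5 + (9/11)·R1: [0, 62/11, -46/11, 42/11]
R3 ← R3 + (5/12)·R2: [0, 0, 1/4, 1/3]
R4 ← R4 + (5/12)·R2: [0, 0, 1/4, 1/3]
R5 ← R5 − (31/18)·R2: [0, 0, -11/6, -22/9]
R4 ← R4 − R3: [0, 0, 0, 0]
R5 ← R5 + (22/3)·R3: [0, 0, 0, 0]
Echelon form has 3 nonzero rows, so rank(P) = 3.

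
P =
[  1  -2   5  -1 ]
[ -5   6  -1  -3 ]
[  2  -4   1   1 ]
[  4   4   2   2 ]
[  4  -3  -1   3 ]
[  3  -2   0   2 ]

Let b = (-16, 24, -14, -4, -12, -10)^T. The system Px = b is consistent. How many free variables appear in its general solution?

1

Row reduce the augmented matrix [P | b].
R2 ← R2 + (5)·R1: [0, -4, 24, -8, -56]
R3 ← R3 − (2)·R1: [0, 0, -9, 3, 18]
R4 ← R4 − (4)·R1: [0, 12, -18, 6, 60]
R5 ← R5 − (4)·R1: [0, 5, -21, 7, 52]
R6 ← R6 − (3)·R1: [0, 4, -15, 5, 38]
R4 ← R4 + (3)·R2: [0, 0, 54, -18, -108]
R5 ← R5 + (5/4)·R2: [0, 0, 9, -3, -18]
R6 ← R6 + R2: [0, 0, 9, -3, -18]
R4 ← R4 + (6)·R3: [0, 0, 0, 0, 0]
R5 ← R5 + R3: [0, 0, 0, 0, 0]
R6 ← R6 + R3: [0, 0, 0, 0, 0]
The echelon form has 3 nonzero rows, and every pivot lies in the first 4 columns, so rank(P) = rank([P|b]) = 3.
The system is consistent.
Free variables = (unknowns) − (rank) = 4 − 3 = 1.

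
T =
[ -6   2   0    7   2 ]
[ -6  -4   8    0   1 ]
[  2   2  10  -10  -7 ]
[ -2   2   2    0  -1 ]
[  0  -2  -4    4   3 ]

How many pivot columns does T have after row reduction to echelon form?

4

Row reduce to echelon form.
R2 ← R2 − R1: [0, -6, 8, -7, -1]
R3 ← R3 + (1/3)·R1: [0, 8/3, 10, -23/3, -19/3]
R4 ← R4 − (1/3)·R1: [0, 4/3, 2, -7/3, -5/3]
R3 ← R3 + (4/9)·R2: [0, 0, 122/9, -97/9, -61/9]
R4 ← R4 + (2/9)·R2: [0, 0, 34/9, -35/9, -17/9]
R5 ← R5 − (1/3)·R2: [0, 0, -20/3, 19/3, 10/3]
R4 ← R4 − (17/61)·R3: [0, 0, 0, -54/61, 0]
R5 ← R5 + (30/61)·R3: [0, 0, 0, 63/61, 0]
R5 ← R5 + (7/6)·R4: [0, 0, 0, 0, 0]
Echelon form has 4 nonzero rows, so rank(T) = 4.
Each nonzero row contributes one pivot column: 4 pivot columns.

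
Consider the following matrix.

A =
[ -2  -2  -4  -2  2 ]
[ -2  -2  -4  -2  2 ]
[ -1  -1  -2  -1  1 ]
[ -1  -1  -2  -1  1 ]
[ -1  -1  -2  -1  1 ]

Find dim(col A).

1

Row reduce to echelon form.
R2 ← R2 − R1: [0, 0, 0, 0, 0]
R3 ← R3 − (1/2)·R1: [0, 0, 0, 0, 0]
R4 ← R4 − (1/2)·R1: [0, 0, 0, 0, 0]
R5 ← R5 − (1/2)·R1: [0, 0, 0, 0, 0]
Echelon form has 1 nonzero row, so rank(A) = 1.
The column space has dimension equal to the rank: 1.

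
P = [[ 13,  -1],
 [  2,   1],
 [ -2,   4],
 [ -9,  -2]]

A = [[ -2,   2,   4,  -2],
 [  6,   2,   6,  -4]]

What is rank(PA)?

2

First compute PA:
[[-32,  24,  46, -22],
 [  2,   6,  14,  -8],
 [ 28,   4,  16, -12],
 [  6, -22, -48,  26]]
Now row reduce the product.
R2 ← R2 + (1/16)·R1: [0, 15/2, 135/8, -75/8]
R3 ← R3 + (7/8)·R1: [0, 25, 225/4, -125/4]
R4 ← R4 + (3/16)·R1: [0, -35/2, -315/8, 175/8]
R3 ← R3 − (10/3)·R2: [0, 0, 0, 0]
R4 ← R4 + (7/3)·R2: [0, 0, 0, 0]
2 nonzero rows, so rank(PA) = 2.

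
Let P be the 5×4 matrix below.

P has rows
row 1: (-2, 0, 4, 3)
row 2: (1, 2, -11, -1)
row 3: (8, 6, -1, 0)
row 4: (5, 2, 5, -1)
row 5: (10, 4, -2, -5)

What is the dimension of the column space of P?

3

Row reduce to echelon form.
R2 ← R2 + (1/2)·R1: [0, 2, -9, 1/2]
R3 ← R3 + (4)·R1: [0, 6, 15, 12]
R4 ← R4 + (5/2)·R1: [0, 2, 15, 13/2]
R5 ← R5 + (5)·R1: [0, 4, 18, 10]
R3 ← R3 − (3)·R2: [0, 0, 42, 21/2]
R4 ← R4 − R2: [0, 0, 24, 6]
R5 ← R5 − (2)·R2: [0, 0, 36, 9]
R4 ← R4 − (4/7)·R3: [0, 0, 0, 0]
R5 ← R5 − (6/7)·R3: [0, 0, 0, 0]
Echelon form has 3 nonzero rows, so rank(P) = 3.
The column space has dimension equal to the rank: 3.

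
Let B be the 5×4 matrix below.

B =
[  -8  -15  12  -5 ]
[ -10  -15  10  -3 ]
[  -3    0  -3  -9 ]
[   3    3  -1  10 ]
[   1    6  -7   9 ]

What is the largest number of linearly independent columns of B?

3

Row reduce to echelon form.
R2 ← R2 − (5/4)·R1: [0, 15/4, -5, 13/4]
R3 ← R3 − (3/8)·R1: [0, 45/8, -15/2, -57/8]
R4 ← R4 + (3/8)·R1: [0, -21/8, 7/2, 65/8]
R5 ← R5 + (1/8)·R1: [0, 33/8, -11/2, 67/8]
R3 ← R3 − (3/2)·R2: [0, 0, 0, -12]
R4 ← R4 + (7/10)·R2: [0, 0, 0, 52/5]
R5 ← R5 − (11/10)·R2: [0, 0, 0, 24/5]
R4 ← R4 + (13/15)·R3: [0, 0, 0, 0]
R5 ← R5 + (2/5)·R3: [0, 0, 0, 0]
Echelon form has 3 nonzero rows, so rank(B) = 3.
The rank gives the maximum number of linearly independent columns: 3.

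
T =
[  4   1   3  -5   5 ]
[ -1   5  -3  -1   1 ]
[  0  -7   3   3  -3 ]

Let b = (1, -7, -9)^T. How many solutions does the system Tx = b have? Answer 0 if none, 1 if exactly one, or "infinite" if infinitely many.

0

Row reduce the augmented matrix [T | b].
R2 ← R2 + (1/4)·R1: [0, 21/4, -9/4, -9/4, 9/4, -27/4]
R3 ← R3 + (4/3)·R2: [0, 0, 0, 0, 0, -18]
The echelon form has 3 nonzero rows; the last pivot sits in the augmented column, so rank(T) = 2 but rank([T|b]) = 3.
Since the ranks differ, the system is inconsistent.
It has no solutions.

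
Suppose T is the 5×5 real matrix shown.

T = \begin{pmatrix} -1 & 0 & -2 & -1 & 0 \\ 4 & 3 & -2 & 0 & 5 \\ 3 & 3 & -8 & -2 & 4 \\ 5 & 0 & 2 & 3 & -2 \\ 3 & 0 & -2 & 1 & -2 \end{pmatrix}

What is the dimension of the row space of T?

3

Row reduce to echelon form.
R2 ← R2 + (4)·R1: [0, 3, -10, -4, 5]
R3 ← R3 + (3)·R1: [0, 3, -14, -5, 4]
R4 ← R4 + (5)·R1: [0, 0, -8, -2, -2]
R5 ← R5 + (3)·R1: [0, 0, -8, -2, -2]
R3 ← R3 − R2: [0, 0, -4, -1, -1]
R4 ← R4 − (2)·R3: [0, 0, 0, 0, 0]
R5 ← R5 − (2)·R3: [0, 0, 0, 0, 0]
Echelon form has 3 nonzero rows, so rank(T) = 3.
The row space has dimension equal to the rank: 3.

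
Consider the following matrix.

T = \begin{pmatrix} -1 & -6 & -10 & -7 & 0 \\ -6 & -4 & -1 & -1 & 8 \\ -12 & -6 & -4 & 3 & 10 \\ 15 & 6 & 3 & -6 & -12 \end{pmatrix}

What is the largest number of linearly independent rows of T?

3

Row reduce to echelon form.
R2 ← R2 − (6)·R1: [0, 32, 59, 41, 8]
R3 ← R3 − (12)·R1: [0, 66, 116, 87, 10]
R4 ← R4 + (15)·R1: [0, -84, -147, -111, -12]
R3 ← R3 − (33/16)·R2: [0, 0, -91/16, 39/16, -13/2]
R4 ← R4 + (21/8)·R2: [0, 0, 63/8, -27/8, 9]
R4 ← R4 + (18/13)·R3: [0, 0, 0, 0, 0]
Echelon form has 3 nonzero rows, so rank(T) = 3.
The rank gives the maximum number of linearly independent rows: 3.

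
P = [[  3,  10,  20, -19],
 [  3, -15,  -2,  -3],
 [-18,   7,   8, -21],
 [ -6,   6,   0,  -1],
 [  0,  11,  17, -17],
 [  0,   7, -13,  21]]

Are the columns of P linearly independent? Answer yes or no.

yes

Row reduce P to echelon form.
R2 ← R2 − R1: [0, -25, -22, 16]
R3 ← R3 + (6)·R1: [0, 67, 128, -135]
R4 ← R4 + (2)·R1: [0, 26, 40, -39]
R3 ← R3 + (67/25)·R2: [0, 0, 1726/25, -2303/25]
R4 ← R4 + (26/25)·R2: [0, 0, 428/25, -559/25]
R5 ← R5 + (11/25)·R2: [0, 0, 183/25, -249/25]
R6 ← R6 + (7/25)·R2: [0, 0, -479/25, 637/25]
R4 ← R4 − (214/863)·R3: [0, 0, 0, 417/863]
R5 ← R5 − (183/1726)·R3: [0, 0, 0, -333/1726]
R6 ← R6 + (479/1726)·R3: [0, 0, 0, -147/1726]
R5 ← R5 + (111/278)·R4: [0, 0, 0, 0]
R6 ← R6 + (49/278)·R4: [0, 0, 0, 0]
4 pivots among 4 columns.
Every column is a pivot column, so the columns are linearly independent.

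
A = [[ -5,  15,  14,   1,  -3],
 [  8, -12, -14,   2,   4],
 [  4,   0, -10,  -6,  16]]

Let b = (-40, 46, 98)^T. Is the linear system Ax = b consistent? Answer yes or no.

yes

Row reduce the augmented matrix [A | b].
R2 ← R2 + (8/5)·R1: [0, 12, 42/5, 18/5, -4/5, -18]
R3 ← R3 + (4/5)·R1: [0, 12, 6/5, -26/5, 68/5, 66]
R3 ← R3 − R2: [0, 0, -36/5, -44/5, 72/5, 84]
The echelon form has 3 nonzero rows, and every pivot lies in the first 5 columns, so rank(A) = rank([A|b]) = 3.
The system is consistent.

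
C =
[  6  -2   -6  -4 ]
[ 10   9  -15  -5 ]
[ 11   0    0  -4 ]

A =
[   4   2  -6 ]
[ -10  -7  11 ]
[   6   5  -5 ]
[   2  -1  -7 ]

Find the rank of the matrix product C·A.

2

First compute CA:
[[  0,   0,   0],
 [-150, -113, 149],
 [ 36,  26, -38]]
Now row reduce the product.
Swap R1 ↔ R2
R3 ← R3 + (6/25)·R1: [0, -28/25, -56/25]
Swap R2 ↔ R3
2 nonzero rows, so rank(CA) = 2.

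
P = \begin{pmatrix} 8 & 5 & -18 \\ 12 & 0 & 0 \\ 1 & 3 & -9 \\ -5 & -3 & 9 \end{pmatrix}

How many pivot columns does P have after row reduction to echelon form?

3

Row reduce to echelon form.
R2 ← R2 − (3/2)·R1: [0, -15/2, 27]
R3 ← R3 − (1/8)·R1: [0, 19/8, -27/4]
R4 ← R4 + (5/8)·R1: [0, 1/8, -9/4]
R3 ← R3 + (19/60)·R2: [0, 0, 9/5]
R4 ← R4 + (1/60)·R2: [0, 0, -9/5]
R4 ← R4 + R3: [0, 0, 0]
Echelon form has 3 nonzero rows, so rank(P) = 3.
Each nonzero row contributes one pivot column: 3 pivot columns.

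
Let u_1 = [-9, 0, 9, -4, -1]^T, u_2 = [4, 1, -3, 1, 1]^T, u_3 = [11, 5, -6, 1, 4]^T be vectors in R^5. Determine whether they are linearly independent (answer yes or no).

no

Form the matrix with these vectors as rows and row reduce.
R2 ← R2 + (4/9)·R1: [0, 1, 1, -7/9, 5/9]
R3 ← R3 + (11/9)·R1: [0, 5, 5, -35/9, 25/9]
R3 ← R3 − (5)·R2: [0, 0, 0, 0, 0]
2 nonzero rows, so the 3 vectors span a space of dimension 2.
Since 2 < 3, the vectors are linearly dependent.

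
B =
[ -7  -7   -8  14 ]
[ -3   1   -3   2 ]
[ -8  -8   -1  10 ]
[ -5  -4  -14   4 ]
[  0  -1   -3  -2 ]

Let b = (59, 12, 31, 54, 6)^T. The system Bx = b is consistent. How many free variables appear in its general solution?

0

Row reduce the augmented matrix [B | b].
R2 ← R2 − (3/7)·R1: [0, 4, 3/7, -4, -93/7]
R3 ← R3 − (8/7)·R1: [0, 0, 57/7, -6, -255/7]
R4 ← R4 − (5/7)·R1: [0, 1, -58/7, -6, 83/7]
R4 ← R4 − (1/4)·R2: [0, 0, -235/28, -5, 425/28]
R5 ← R5 + (1/4)·R2: [0, 0, -81/28, -3, 75/28]
R4 ← R4 + (235/228)·R3: [0, 0, 0, -425/38, -425/19]
R5 ← R5 + (27/76)·R3: [0, 0, 0, -195/38, -195/19]
R5 ← R5 − (39/85)·R4: [0, 0, 0, 0, 0]
The echelon form has 4 nonzero rows, and every pivot lies in the first 4 columns, so rank(B) = rank([B|b]) = 4.
The system is consistent.
Free variables = (unknowns) − (rank) = 4 − 4 = 0.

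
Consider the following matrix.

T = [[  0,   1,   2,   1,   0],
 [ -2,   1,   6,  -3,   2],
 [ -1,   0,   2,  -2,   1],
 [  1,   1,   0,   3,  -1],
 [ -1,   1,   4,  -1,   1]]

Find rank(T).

2

Row reduce to echelon form.
Swap R1 ↔ R2
R3 ← R3 − (1/2)·R1: [0, -1/2, -1, -1/2, 0]
R4 ← R4 + (1/2)·R1: [0, 3/2, 3, 3/2, 0]
R5 ← R5 − (1/2)·R1: [0, 1/2, 1, 1/2, 0]
R3 ← R3 + (1/2)·R2: [0, 0, 0, 0, 0]
R4 ← R4 − (3/2)·R2: [0, 0, 0, 0, 0]
R5 ← R5 − (1/2)·R2: [0, 0, 0, 0, 0]
Echelon form has 2 nonzero rows, so rank(T) = 2.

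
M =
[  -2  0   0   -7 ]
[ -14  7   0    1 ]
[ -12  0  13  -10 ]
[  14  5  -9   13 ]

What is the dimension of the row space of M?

4

Row reduce to echelon form.
R2 ← R2 − (7)·R1: [0, 7, 0, 50]
R3 ← R3 − (6)·R1: [0, 0, 13, 32]
R4 ← R4 + (7)·R1: [0, 5, -9, -36]
R4 ← R4 − (5/7)·R2: [0, 0, -9, -502/7]
R4 ← R4 + (9/13)·R3: [0, 0, 0, -4510/91]
Echelon form has 4 nonzero rows, so rank(M) = 4.
The row space has dimension equal to the rank: 4.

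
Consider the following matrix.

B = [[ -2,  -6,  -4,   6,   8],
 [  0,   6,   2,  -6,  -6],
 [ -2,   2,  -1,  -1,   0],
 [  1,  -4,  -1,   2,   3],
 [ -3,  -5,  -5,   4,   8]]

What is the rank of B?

3

Row reduce to echelon form.
R3 ← R3 − R1: [0, 8, 3, -7, -8]
R4 ← R4 + (1/2)·R1: [0, -7, -3, 5, 7]
R5 ← R5 − (3/2)·R1: [0, 4, 1, -5, -4]
R3 ← R3 − (4/3)·R2: [0, 0, 1/3, 1, 0]
R4 ← R4 + (7/6)·R2: [0, 0, -2/3, -2, 0]
R5 ← R5 − (2/3)·R2: [0, 0, -1/3, -1, 0]
R4 ← R4 + (2)·R3: [0, 0, 0, 0, 0]
R5 ← R5 + R3: [0, 0, 0, 0, 0]
Echelon form has 3 nonzero rows, so rank(B) = 3.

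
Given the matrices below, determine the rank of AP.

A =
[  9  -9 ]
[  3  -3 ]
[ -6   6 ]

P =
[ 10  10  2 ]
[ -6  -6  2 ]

1

First compute AP:
[[144, 144,   0],
 [ 48,  48,   0],
 [-96, -96,   0]]
Now row reduce the product.
R2 ← R2 − (1/3)·R1: [0, 0, 0]
R3 ← R3 + (2/3)·R1: [0, 0, 0]
1 nonzero row, so rank(AP) = 1.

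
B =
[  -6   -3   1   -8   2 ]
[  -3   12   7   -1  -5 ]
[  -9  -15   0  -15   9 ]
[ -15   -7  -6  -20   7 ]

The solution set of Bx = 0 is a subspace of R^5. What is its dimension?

1

Row reduce to echelon form.
R2 ← R2 − (1/2)·R1: [0, 27/2, 13/2, 3, -6]
R3 ← R3 − (3/2)·R1: [0, -21/2, -3/2, -3, 6]
R4 ← R4 − (5/2)·R1: [0, 1/2, -17/2, 0, 2]
R3 ← R3 + (7/9)·R2: [0, 0, 32/9, -2/3, 4/3]
R4 ← R4 − (1/27)·R2: [0, 0, -236/27, -1/9, 20/9]
R4 ← R4 + (59/24)·R3: [0, 0, 0, -7/4, 11/2]
4 nonzero rows, so rank(B) = 4.
B has 5 columns; by rank–nullity, nullity = 5 − 4 = 1.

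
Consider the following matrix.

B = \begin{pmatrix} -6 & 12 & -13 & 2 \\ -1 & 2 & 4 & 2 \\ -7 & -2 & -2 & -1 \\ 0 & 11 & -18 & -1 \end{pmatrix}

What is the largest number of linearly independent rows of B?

Row reduce to echelon form.
R2 ← R2 − (1/6)·R1: [0, 0, 37/6, 5/3]
R3 ← R3 − (7/6)·R1: [0, -16, 79/6, -10/3]
Swap R2 ↔ R3
R4 ← R4 + (11/16)·R2: [0, 0, -859/96, -79/24]
R4 ← R4 + (859/592)·R3: [0, 0, 0, -517/592]
Echelon form has 4 nonzero rows, so rank(B) = 4.
The rank gives the maximum number of linearly independent rows: 4.

4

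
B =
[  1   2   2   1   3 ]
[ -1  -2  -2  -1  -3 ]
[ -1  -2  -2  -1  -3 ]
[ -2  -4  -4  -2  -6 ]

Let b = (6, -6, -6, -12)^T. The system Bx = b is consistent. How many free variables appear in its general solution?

Row reduce the augmented matrix [B | b].
R2 ← R2 + R1: [0, 0, 0, 0, 0, 0]
R3 ← R3 + R1: [0, 0, 0, 0, 0, 0]
R4 ← R4 + (2)·R1: [0, 0, 0, 0, 0, 0]
The echelon form has 1 nonzero rows, and every pivot lies in the first 5 columns, so rank(B) = rank([B|b]) = 1.
The system is consistent.
Free variables = (unknowns) − (rank) = 5 − 1 = 4.

4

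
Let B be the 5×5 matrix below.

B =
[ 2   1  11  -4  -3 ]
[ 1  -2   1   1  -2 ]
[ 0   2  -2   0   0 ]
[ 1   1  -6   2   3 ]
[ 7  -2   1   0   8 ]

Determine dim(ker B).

Row reduce to echelon form.
R2 ← R2 − (1/2)·R1: [0, -5/2, -9/2, 3, -1/2]
R4 ← R4 − (1/2)·R1: [0, 1/2, -23/2, 4, 9/2]
R5 ← R5 − (7/2)·R1: [0, -11/2, -75/2, 14, 37/2]
R3 ← R3 + (4/5)·R2: [0, 0, -28/5, 12/5, -2/5]
R4 ← R4 + (1/5)·R2: [0, 0, -62/5, 23/5, 22/5]
R5 ← R5 − (11/5)·R2: [0, 0, -138/5, 37/5, 98/5]
R4 ← R4 − (31/14)·R3: [0, 0, 0, -5/7, 37/7]
R5 ← R5 − (69/14)·R3: [0, 0, 0, -31/7, 151/7]
R5 ← R5 − (31/5)·R4: [0, 0, 0, 0, -56/5]
5 nonzero rows, so rank(B) = 5.
B has 5 columns; by rank–nullity, nullity = 5 − 5 = 0.

0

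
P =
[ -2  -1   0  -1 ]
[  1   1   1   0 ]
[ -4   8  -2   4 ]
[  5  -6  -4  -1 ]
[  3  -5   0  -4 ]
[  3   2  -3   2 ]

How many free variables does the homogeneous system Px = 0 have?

0

Row reduce to echelon form.
R2 ← R2 + (1/2)·R1: [0, 1/2, 1, -1/2]
R3 ← R3 − (2)·R1: [0, 10, -2, 6]
R4 ← R4 + (5/2)·R1: [0, -17/2, -4, -7/2]
R5 ← R5 + (3/2)·R1: [0, -13/2, 0, -11/2]
R6 ← R6 + (3/2)·R1: [0, 1/2, -3, 1/2]
R3 ← R3 − (20)·R2: [0, 0, -22, 16]
R4 ← R4 + (17)·R2: [0, 0, 13, -12]
R5 ← R5 + (13)·R2: [0, 0, 13, -12]
R6 ← R6 − R2: [0, 0, -4, 1]
R4 ← R4 + (13/22)·R3: [0, 0, 0, -28/11]
R5 ← R5 + (13/22)·R3: [0, 0, 0, -28/11]
R6 ← R6 − (2/11)·R3: [0, 0, 0, -21/11]
R5 ← R5 − R4: [0, 0, 0, 0]
R6 ← R6 − (3/4)·R4: [0, 0, 0, 0]
4 nonzero rows, so rank(P) = 4.
P has 4 columns; by rank–nullity, nullity = 4 − 4 = 0.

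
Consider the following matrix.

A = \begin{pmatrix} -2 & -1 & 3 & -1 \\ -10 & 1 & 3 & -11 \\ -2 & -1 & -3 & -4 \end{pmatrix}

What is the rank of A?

Row reduce to echelon form.
R2 ← R2 − (5)·R1: [0, 6, -12, -6]
R3 ← R3 − R1: [0, 0, -6, -3]
Echelon form has 3 nonzero rows, so rank(A) = 3.

3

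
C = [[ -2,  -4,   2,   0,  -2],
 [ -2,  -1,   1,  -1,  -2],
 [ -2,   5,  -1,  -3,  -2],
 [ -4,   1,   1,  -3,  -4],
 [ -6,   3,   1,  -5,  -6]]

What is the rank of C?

2

Row reduce to echelon form.
R2 ← R2 − R1: [0, 3, -1, -1, 0]
R3 ← R3 − R1: [0, 9, -3, -3, 0]
R4 ← R4 − (2)·R1: [0, 9, -3, -3, 0]
R5 ← R5 − (3)·R1: [0, 15, -5, -5, 0]
R3 ← R3 − (3)·R2: [0, 0, 0, 0, 0]
R4 ← R4 − (3)·R2: [0, 0, 0, 0, 0]
R5 ← R5 − (5)·R2: [0, 0, 0, 0, 0]
Echelon form has 2 nonzero rows, so rank(C) = 2.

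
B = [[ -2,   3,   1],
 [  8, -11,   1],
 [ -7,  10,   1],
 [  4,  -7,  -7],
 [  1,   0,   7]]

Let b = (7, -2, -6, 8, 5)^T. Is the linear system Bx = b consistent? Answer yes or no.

no

Row reduce the augmented matrix [B | b].
R2 ← R2 + (4)·R1: [0, 1, 5, 26]
R3 ← R3 − (7/2)·R1: [0, -1/2, -5/2, -61/2]
R4 ← R4 + (2)·R1: [0, -1, -5, 22]
R5 ← R5 + (1/2)·R1: [0, 3/2, 15/2, 17/2]
R3 ← R3 + (1/2)·R2: [0, 0, 0, -35/2]
R4 ← R4 + R2: [0, 0, 0, 48]
R5 ← R5 − (3/2)·R2: [0, 0, 0, -61/2]
R4 ← R4 + (96/35)·R3: [0, 0, 0, 0]
R5 ← R5 − (61/35)·R3: [0, 0, 0, 0]
The echelon form has 3 nonzero rows; the last pivot sits in the augmented column, so rank(B) = 2 but rank([B|b]) = 3.
Since the ranks differ, the system is inconsistent.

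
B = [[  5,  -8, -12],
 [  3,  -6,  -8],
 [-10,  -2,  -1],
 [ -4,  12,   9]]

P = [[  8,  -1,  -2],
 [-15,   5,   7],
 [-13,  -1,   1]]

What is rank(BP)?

3

First compute BP:
[[316, -33, -78],
 [218, -25, -56],
 [-37,   1,   5],
 [-329,  55, 101]]
Now row reduce the product.
R2 ← R2 − (109/158)·R1: [0, -353/158, -173/79]
R3 ← R3 + (37/316)·R1: [0, -905/316, -653/158]
R4 ← R4 + (329/316)·R1: [0, 6523/316, 3127/158]
R3 ← R3 − (905/706)·R2: [0, 0, -468/353]
R4 ← R4 + (6523/706)·R2: [0, 0, -156/353]
R4 ← R4 − (1/3)·R3: [0, 0, 0]
3 nonzero rows, so rank(BP) = 3.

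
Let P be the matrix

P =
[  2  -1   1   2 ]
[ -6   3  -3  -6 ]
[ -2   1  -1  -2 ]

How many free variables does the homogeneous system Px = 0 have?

Row reduce to echelon form.
R2 ← R2 + (3)·R1: [0, 0, 0, 0]
R3 ← R3 + R1: [0, 0, 0, 0]
1 nonzero row, so rank(P) = 1.
P has 4 columns; by rank–nullity, nullity = 4 − 1 = 3.

3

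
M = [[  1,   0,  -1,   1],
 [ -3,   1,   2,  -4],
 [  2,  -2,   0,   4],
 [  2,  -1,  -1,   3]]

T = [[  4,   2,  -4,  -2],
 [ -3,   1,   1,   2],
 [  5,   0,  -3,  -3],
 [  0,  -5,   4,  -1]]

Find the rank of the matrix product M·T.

2

First compute MT:
[[ -1,  -3,   3,   0],
 [ -5,  15,  -9,   6],
 [ 14, -18,   6, -12],
 [  6, -12,   6,  -6]]
Now row reduce the product.
R2 ← R2 − (5)·R1: [0, 30, -24, 6]
R3 ← R3 + (14)·R1: [0, -60, 48, -12]
R4 ← R4 + (6)·R1: [0, -30, 24, -6]
R3 ← R3 + (2)·R2: [0, 0, 0, 0]
R4 ← R4 + R2: [0, 0, 0, 0]
2 nonzero rows, so rank(MT) = 2.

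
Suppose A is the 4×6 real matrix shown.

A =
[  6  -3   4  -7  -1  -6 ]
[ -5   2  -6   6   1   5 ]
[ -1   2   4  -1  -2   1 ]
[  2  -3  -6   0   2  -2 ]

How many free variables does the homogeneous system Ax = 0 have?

Row reduce to echelon form.
R2 ← R2 + (5/6)·R1: [0, -1/2, -8/3, 1/6, 1/6, 0]
R3 ← R3 + (1/6)·R1: [0, 3/2, 14/3, -13/6, -13/6, 0]
R4 ← R4 − (1/3)·R1: [0, -2, -22/3, 7/3, 7/3, 0]
R3 ← R3 + (3)·R2: [0, 0, -10/3, -5/3, -5/3, 0]
R4 ← R4 − (4)·R2: [0, 0, 10/3, 5/3, 5/3, 0]
R4 ← R4 + R3: [0, 0, 0, 0, 0, 0]
3 nonzero rows, so rank(A) = 3.
A has 6 columns; by rank–nullity, nullity = 6 − 3 = 3.

3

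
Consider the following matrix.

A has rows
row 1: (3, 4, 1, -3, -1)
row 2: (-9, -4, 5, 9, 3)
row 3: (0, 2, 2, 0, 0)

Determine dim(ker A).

Row reduce to echelon form.
R2 ← R2 + (3)·R1: [0, 8, 8, 0, 0]
R3 ← R3 − (1/4)·R2: [0, 0, 0, 0, 0]
2 nonzero rows, so rank(A) = 2.
A has 5 columns; by rank–nullity, nullity = 5 − 2 = 3.

3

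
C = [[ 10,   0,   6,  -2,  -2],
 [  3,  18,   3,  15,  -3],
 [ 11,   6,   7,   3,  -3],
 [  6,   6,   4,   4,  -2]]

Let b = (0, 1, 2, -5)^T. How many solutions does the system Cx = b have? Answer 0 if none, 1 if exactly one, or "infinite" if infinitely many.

0

Row reduce the augmented matrix [C | b].
R2 ← R2 − (3/10)·R1: [0, 18, 6/5, 78/5, -12/5, 1]
R3 ← R3 − (11/10)·R1: [0, 6, 2/5, 26/5, -4/5, 2]
R4 ← R4 − (3/5)·R1: [0, 6, 2/5, 26/5, -4/5, -5]
R3 ← R3 − (1/3)·R2: [0, 0, 0, 0, 0, 5/3]
R4 ← R4 − (1/3)·R2: [0, 0, 0, 0, 0, -16/3]
R4 ← R4 + (16/5)·R3: [0, 0, 0, 0, 0, 0]
The echelon form has 3 nonzero rows; the last pivot sits in the augmented column, so rank(C) = 2 but rank([C|b]) = 3.
Since the ranks differ, the system is inconsistent.
It has no solutions.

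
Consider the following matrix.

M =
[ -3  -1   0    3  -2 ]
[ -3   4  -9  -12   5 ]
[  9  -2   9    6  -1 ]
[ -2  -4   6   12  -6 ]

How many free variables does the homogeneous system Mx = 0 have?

Row reduce to echelon form.
R2 ← R2 − R1: [0, 5, -9, -15, 7]
R3 ← R3 + (3)·R1: [0, -5, 9, 15, -7]
R4 ← R4 − (2/3)·R1: [0, -10/3, 6, 10, -14/3]
R3 ← R3 + R2: [0, 0, 0, 0, 0]
R4 ← R4 + (2/3)·R2: [0, 0, 0, 0, 0]
2 nonzero rows, so rank(M) = 2.
M has 5 columns; by rank–nullity, nullity = 5 − 2 = 3.

3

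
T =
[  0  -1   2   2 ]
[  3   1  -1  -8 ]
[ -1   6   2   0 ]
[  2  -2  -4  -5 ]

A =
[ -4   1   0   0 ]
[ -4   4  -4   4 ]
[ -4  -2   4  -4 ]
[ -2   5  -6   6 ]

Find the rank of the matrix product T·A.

2

First compute TA:
[[ -8,   2,   0,   0],
 [  4, -31,  40, -40],
 [-28,  19, -16,  16],
 [ 26, -23,  22, -22]]
Now row reduce the product.
R2 ← R2 + (1/2)·R1: [0, -30, 40, -40]
R3 ← R3 − (7/2)·R1: [0, 12, -16, 16]
R4 ← R4 + (13/4)·R1: [0, -33/2, 22, -22]
R3 ← R3 + (2/5)·R2: [0, 0, 0, 0]
R4 ← R4 − (11/20)·R2: [0, 0, 0, 0]
2 nonzero rows, so rank(TA) = 2.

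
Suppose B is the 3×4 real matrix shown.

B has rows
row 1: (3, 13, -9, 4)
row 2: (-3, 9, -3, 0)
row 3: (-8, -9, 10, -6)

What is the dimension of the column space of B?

2

Row reduce to echelon form.
R2 ← R2 + R1: [0, 22, -12, 4]
R3 ← R3 + (8/3)·R1: [0, 77/3, -14, 14/3]
R3 ← R3 − (7/6)·R2: [0, 0, 0, 0]
Echelon form has 2 nonzero rows, so rank(B) = 2.
The column space has dimension equal to the rank: 2.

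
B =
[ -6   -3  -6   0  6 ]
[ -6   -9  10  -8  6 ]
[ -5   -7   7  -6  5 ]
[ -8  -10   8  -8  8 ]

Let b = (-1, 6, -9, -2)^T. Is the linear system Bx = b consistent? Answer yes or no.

Row reduce the augmented matrix [B | b].
R2 ← R2 − R1: [0, -6, 16, -8, 0, 7]
R3 ← R3 − (5/6)·R1: [0, -9/2, 12, -6, 0, -49/6]
R4 ← R4 − (4/3)·R1: [0, -6, 16, -8, 0, -2/3]
R3 ← R3 − (3/4)·R2: [0, 0, 0, 0, 0, -161/12]
R4 ← R4 − R2: [0, 0, 0, 0, 0, -23/3]
R4 ← R4 − (4/7)·R3: [0, 0, 0, 0, 0, 0]
The echelon form has 3 nonzero rows; the last pivot sits in the augmented column, so rank(B) = 2 but rank([B|b]) = 3.
Since the ranks differ, the system is inconsistent.

no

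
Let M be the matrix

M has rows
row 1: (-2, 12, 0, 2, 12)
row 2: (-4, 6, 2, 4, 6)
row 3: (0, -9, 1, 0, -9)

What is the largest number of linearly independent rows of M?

2

Row reduce to echelon form.
R2 ← R2 − (2)·R1: [0, -18, 2, 0, -18]
R3 ← R3 − (1/2)·R2: [0, 0, 0, 0, 0]
Echelon form has 2 nonzero rows, so rank(M) = 2.
The rank gives the maximum number of linearly independent rows: 2.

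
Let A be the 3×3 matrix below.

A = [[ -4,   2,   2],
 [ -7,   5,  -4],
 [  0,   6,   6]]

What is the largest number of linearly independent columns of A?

3

Row reduce to echelon form.
R2 ← R2 − (7/4)·R1: [0, 3/2, -15/2]
R3 ← R3 − (4)·R2: [0, 0, 36]
Echelon form has 3 nonzero rows, so rank(A) = 3.
The rank gives the maximum number of linearly independent columns: 3.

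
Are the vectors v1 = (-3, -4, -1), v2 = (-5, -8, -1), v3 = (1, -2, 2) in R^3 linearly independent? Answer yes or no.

Form the matrix with these vectors as rows and row reduce.
R2 ← R2 − (5/3)·R1: [0, -4/3, 2/3]
R3 ← R3 + (1/3)·R1: [0, -10/3, 5/3]
R3 ← R3 − (5/2)·R2: [0, 0, 0]
2 nonzero rows, so the 3 vectors span a space of dimension 2.
Since 2 < 3, the vectors are linearly dependent.

no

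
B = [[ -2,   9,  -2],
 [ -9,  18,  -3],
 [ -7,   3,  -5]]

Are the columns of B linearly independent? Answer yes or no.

yes

Row reduce B to echelon form.
R2 ← R2 − (9/2)·R1: [0, -45/2, 6]
R3 ← R3 − (7/2)·R1: [0, -57/2, 2]
R3 ← R3 − (19/15)·R2: [0, 0, -28/5]
3 pivots among 3 columns.
Every column is a pivot column, so the columns are linearly independent.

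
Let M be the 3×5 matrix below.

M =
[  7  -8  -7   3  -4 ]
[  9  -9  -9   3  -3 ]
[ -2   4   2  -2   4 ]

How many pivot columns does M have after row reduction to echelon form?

Row reduce to echelon form.
R2 ← R2 − (9/7)·R1: [0, 9/7, 0, -6/7, 15/7]
R3 ← R3 + (2/7)·R1: [0, 12/7, 0, -8/7, 20/7]
R3 ← R3 − (4/3)·R2: [0, 0, 0, 0, 0]
Echelon form has 2 nonzero rows, so rank(M) = 2.
Each nonzero row contributes one pivot column: 2 pivot columns.

2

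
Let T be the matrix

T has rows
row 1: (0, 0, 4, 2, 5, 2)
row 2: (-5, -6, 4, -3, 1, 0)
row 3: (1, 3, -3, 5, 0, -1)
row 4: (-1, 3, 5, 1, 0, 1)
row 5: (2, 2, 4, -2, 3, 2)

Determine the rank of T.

Row reduce to echelon form.
Swap R1 ↔ R2
R3 ← R3 + (1/5)·R1: [0, 9/5, -11/5, 22/5, 1/5, -1]
R4 ← R4 − (1/5)·R1: [0, 21/5, 21/5, 8/5, -1/5, 1]
R5 ← R5 + (2/5)·R1: [0, -2/5, 28/5, -16/5, 17/5, 2]
Swap R2 ↔ R3
R4 ← R4 − (7/3)·R2: [0, 0, 28/3, -26/3, -2/3, 10/3]
R5 ← R5 + (2/9)·R2: [0, 0, 46/9, -20/9, 31/9, 16/9]
R4 ← R4 − (7/3)·R3: [0, 0, 0, -40/3, -37/3, -4/3]
R5 ← R5 − (23/18)·R3: [0, 0, 0, -43/9, -53/18, -7/9]
R5 ← R5 − (43/120)·R4: [0, 0, 0, 0, 59/40, -3/10]
Echelon form has 5 nonzero rows, so rank(T) = 5.

5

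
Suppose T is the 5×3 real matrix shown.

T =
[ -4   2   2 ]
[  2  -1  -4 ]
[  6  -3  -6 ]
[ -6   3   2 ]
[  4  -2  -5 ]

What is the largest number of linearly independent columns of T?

Row reduce to echelon form.
R2 ← R2 + (1/2)·R1: [0, 0, -3]
R3 ← R3 + (3/2)·R1: [0, 0, -3]
R4 ← R4 − (3/2)·R1: [0, 0, -1]
R5 ← R5 + R1: [0, 0, -3]
R3 ← R3 − R2: [0, 0, 0]
R4 ← R4 − (1/3)·R2: [0, 0, 0]
R5 ← R5 − R2: [0, 0, 0]
Echelon form has 2 nonzero rows, so rank(T) = 2.
The rank gives the maximum number of linearly independent columns: 2.

2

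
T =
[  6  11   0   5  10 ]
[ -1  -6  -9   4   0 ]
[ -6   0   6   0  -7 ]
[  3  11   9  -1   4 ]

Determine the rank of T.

3

Row reduce to echelon form.
R2 ← R2 + (1/6)·R1: [0, -25/6, -9, 29/6, 5/3]
R3 ← R3 + R1: [0, 11, 6, 5, 3]
R4 ← R4 − (1/2)·R1: [0, 11/2, 9, -7/2, -1]
R3 ← R3 + (66/25)·R2: [0, 0, -444/25, 444/25, 37/5]
R4 ← R4 + (33/25)·R2: [0, 0, -72/25, 72/25, 6/5]
R4 ← R4 − (6/37)·R3: [0, 0, 0, 0, 0]
Echelon form has 3 nonzero rows, so rank(T) = 3.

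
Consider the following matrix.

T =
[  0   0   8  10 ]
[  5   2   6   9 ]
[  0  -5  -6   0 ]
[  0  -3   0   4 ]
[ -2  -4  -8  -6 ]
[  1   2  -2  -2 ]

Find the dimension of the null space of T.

0

Row reduce to echelon form.
Swap R1 ↔ R2
R5 ← R5 + (2/5)·R1: [0, -16/5, -28/5, -12/5]
R6 ← R6 − (1/5)·R1: [0, 8/5, -16/5, -19/5]
Swap R2 ↔ R3
R4 ← R4 − (3/5)·R2: [0, 0, 18/5, 4]
R5 ← R5 − (16/25)·R2: [0, 0, -44/25, -12/5]
R6 ← R6 + (8/25)·R2: [0, 0, -128/25, -19/5]
R4 ← R4 − (9/20)·R3: [0, 0, 0, -1/2]
R5 ← R5 + (11/50)·R3: [0, 0, 0, -1/5]
R6 ← R6 + (16/25)·R3: [0, 0, 0, 13/5]
R5 ← R5 − (2/5)·R4: [0, 0, 0, 0]
R6 ← R6 + (26/5)·R4: [0, 0, 0, 0]
4 nonzero rows, so rank(T) = 4.
T has 4 columns; by rank–nullity, nullity = 4 − 4 = 0.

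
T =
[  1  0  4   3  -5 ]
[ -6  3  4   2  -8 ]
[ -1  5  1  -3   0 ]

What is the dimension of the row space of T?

Row reduce to echelon form.
R2 ← R2 + (6)·R1: [0, 3, 28, 20, -38]
R3 ← R3 + R1: [0, 5, 5, 0, -5]
R3 ← R3 − (5/3)·R2: [0, 0, -125/3, -100/3, 175/3]
Echelon form has 3 nonzero rows, so rank(T) = 3.
The row space has dimension equal to the rank: 3.

3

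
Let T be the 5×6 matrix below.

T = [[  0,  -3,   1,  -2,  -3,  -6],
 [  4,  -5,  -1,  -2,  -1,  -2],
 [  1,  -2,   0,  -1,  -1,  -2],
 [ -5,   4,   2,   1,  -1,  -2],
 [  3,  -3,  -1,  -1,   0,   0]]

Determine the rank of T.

2

Row reduce to echelon form.
Swap R1 ↔ R2
R3 ← R3 − (1/4)·R1: [0, -3/4, 1/4, -1/2, -3/4, -3/2]
R4 ← R4 + (5/4)·R1: [0, -9/4, 3/4, -3/2, -9/4, -9/2]
R5 ← R5 − (3/4)·R1: [0, 3/4, -1/4, 1/2, 3/4, 3/2]
R3 ← R3 − (1/4)·R2: [0, 0, 0, 0, 0, 0]
R4 ← R4 − (3/4)·R2: [0, 0, 0, 0, 0, 0]
R5 ← R5 + (1/4)·R2: [0, 0, 0, 0, 0, 0]
Echelon form has 2 nonzero rows, so rank(T) = 2.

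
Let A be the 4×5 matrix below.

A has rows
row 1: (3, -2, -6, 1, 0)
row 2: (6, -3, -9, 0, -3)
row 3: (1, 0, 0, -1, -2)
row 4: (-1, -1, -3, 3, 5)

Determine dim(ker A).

3

Row reduce to echelon form.
R2 ← R2 − (2)·R1: [0, 1, 3, -2, -3]
R3 ← R3 − (1/3)·R1: [0, 2/3, 2, -4/3, -2]
R4 ← R4 + (1/3)·R1: [0, -5/3, -5, 10/3, 5]
R3 ← R3 − (2/3)·R2: [0, 0, 0, 0, 0]
R4 ← R4 + (5/3)·R2: [0, 0, 0, 0, 0]
2 nonzero rows, so rank(A) = 2.
A has 5 columns; by rank–nullity, nullity = 5 − 2 = 3.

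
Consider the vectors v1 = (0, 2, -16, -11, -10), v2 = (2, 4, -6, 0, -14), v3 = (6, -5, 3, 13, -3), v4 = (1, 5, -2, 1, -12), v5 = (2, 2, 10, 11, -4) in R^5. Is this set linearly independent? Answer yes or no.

no

Form the matrix with these vectors as rows and row reduce.
Swap R1 ↔ R2
R3 ← R3 − (3)·R1: [0, -17, 21, 13, 39]
R4 ← R4 − (1/2)·R1: [0, 3, 1, 1, -5]
R5 ← R5 − R1: [0, -2, 16, 11, 10]
R3 ← R3 + (17/2)·R2: [0, 0, -115, -161/2, -46]
R4 ← R4 − (3/2)·R2: [0, 0, 25, 35/2, 10]
R5 ← R5 + R2: [0, 0, 0, 0, 0]
R4 ← R4 + (5/23)·R3: [0, 0, 0, 0, 0]
3 nonzero rows, so the 5 vectors span a space of dimension 3.
Since 3 < 5, the vectors are linearly dependent.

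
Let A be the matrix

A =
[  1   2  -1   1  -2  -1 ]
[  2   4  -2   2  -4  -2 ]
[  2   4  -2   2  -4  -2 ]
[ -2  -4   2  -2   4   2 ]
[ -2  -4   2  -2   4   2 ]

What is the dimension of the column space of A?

Row reduce to echelon form.
R2 ← R2 − (2)·R1: [0, 0, 0, 0, 0, 0]
R3 ← R3 − (2)·R1: [0, 0, 0, 0, 0, 0]
R4 ← R4 + (2)·R1: [0, 0, 0, 0, 0, 0]
R5 ← R5 + (2)·R1: [0, 0, 0, 0, 0, 0]
Echelon form has 1 nonzero row, so rank(A) = 1.
The column space has dimension equal to the rank: 1.

1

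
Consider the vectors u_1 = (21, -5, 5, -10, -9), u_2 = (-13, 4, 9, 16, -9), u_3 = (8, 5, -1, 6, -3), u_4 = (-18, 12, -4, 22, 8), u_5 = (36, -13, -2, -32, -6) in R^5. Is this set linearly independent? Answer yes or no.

no

Form the matrix with these vectors as rows and row reduce.
R2 ← R2 + (13/21)·R1: [0, 19/21, 254/21, 206/21, -102/7]
R3 ← R3 − (8/21)·R1: [0, 145/21, -61/21, 206/21, 3/7]
R4 ← R4 + (6/7)·R1: [0, 54/7, 2/7, 94/7, 2/7]
R5 ← R5 − (12/7)·R1: [0, -31/7, -74/7, -104/7, 66/7]
R3 ← R3 − (145/19)·R2: [0, 0, -1809/19, -1236/19, 2121/19]
R4 ← R4 − (162/19)·R2: [0, 0, -1954/19, -1334/19, 2366/19]
R5 ← R5 + (93/19)·R2: [0, 0, 924/19, 630/19, -1176/19]
R4 ← R4 − (1954/1809)·R3: [0, 0, 0, 34/603, 2380/603]
R5 ← R5 + (308/603)·R3: [0, 0, 0, -14/201, -980/201]
R5 ← R5 + (21/17)·R4: [0, 0, 0, 0, 0]
4 nonzero rows, so the 5 vectors span a space of dimension 4.
Since 4 < 5, the vectors are linearly dependent.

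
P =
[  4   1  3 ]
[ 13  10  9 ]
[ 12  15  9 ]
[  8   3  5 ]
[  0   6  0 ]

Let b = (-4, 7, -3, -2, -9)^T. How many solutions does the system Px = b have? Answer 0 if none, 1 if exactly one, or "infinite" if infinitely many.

Row reduce the augmented matrix [P | b].
R2 ← R2 − (13/4)·R1: [0, 27/4, -3/4, 20]
R3 ← R3 − (3)·R1: [0, 12, 0, 9]
R4 ← R4 − (2)·R1: [0, 1, -1, 6]
R3 ← R3 − (16/9)·R2: [0, 0, 4/3, -239/9]
R4 ← R4 − (4/27)·R2: [0, 0, -8/9, 82/27]
R5 ← R5 − (8/9)·R2: [0, 0, 2/3, -241/9]
R4 ← R4 + (2/3)·R3: [0, 0, 0, -44/3]
R5 ← R5 − (1/2)·R3: [0, 0, 0, -27/2]
R5 ← R5 − (81/88)·R4: [0, 0, 0, 0]
The echelon form has 4 nonzero rows; the last pivot sits in the augmented column, so rank(P) = 3 but rank([P|b]) = 4.
Since the ranks differ, the system is inconsistent.
It has no solutions.

0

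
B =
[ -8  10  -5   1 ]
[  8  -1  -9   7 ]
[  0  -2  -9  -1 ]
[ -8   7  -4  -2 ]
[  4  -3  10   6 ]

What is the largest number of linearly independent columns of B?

4

Row reduce to echelon form.
R2 ← R2 + R1: [0, 9, -14, 8]
R4 ← R4 − R1: [0, -3, 1, -3]
R5 ← R5 + (1/2)·R1: [0, 2, 15/2, 13/2]
R3 ← R3 + (2/9)·R2: [0, 0, -109/9, 7/9]
R4 ← R4 + (1/3)·R2: [0, 0, -11/3, -1/3]
R5 ← R5 − (2/9)·R2: [0, 0, 191/18, 85/18]
R4 ← R4 − (33/109)·R3: [0, 0, 0, -62/109]
R5 ← R5 + (191/218)·R3: [0, 0, 0, 589/109]
R5 ← R5 + (19/2)·R4: [0, 0, 0, 0]
Echelon form has 4 nonzero rows, so rank(B) = 4.
The rank gives the maximum number of linearly independent columns: 4.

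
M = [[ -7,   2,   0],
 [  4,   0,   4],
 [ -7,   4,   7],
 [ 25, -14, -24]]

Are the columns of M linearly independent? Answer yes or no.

Row reduce M to echelon form.
R2 ← R2 + (4/7)·R1: [0, 8/7, 4]
R3 ← R3 − R1: [0, 2, 7]
R4 ← R4 + (25/7)·R1: [0, -48/7, -24]
R3 ← R3 − (7/4)·R2: [0, 0, 0]
R4 ← R4 + (6)·R2: [0, 0, 0]
2 pivots among 3 columns.
Only 2 < 3 pivot columns, so the columns are linearly dependent.

no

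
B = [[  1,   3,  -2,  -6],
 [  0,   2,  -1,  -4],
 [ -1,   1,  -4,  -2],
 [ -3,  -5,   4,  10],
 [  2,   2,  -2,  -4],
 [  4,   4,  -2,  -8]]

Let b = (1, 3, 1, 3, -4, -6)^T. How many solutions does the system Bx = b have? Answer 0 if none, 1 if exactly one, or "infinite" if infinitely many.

Row reduce the augmented matrix [B | b].
R3 ← R3 + R1: [0, 4, -6, -8, 2]
R4 ← R4 + (3)·R1: [0, 4, -2, -8, 6]
R5 ← R5 − (2)·R1: [0, -4, 2, 8, -6]
R6 ← R6 − (4)·R1: [0, -8, 6, 16, -10]
R3 ← R3 − (2)·R2: [0, 0, -4, 0, -4]
R4 ← R4 − (2)·R2: [0, 0, 0, 0, 0]
R5 ← R5 + (2)·R2: [0, 0, 0, 0, 0]
R6 ← R6 + (4)·R2: [0, 0, 2, 0, 2]
R6 ← R6 + (1/2)·R3: [0, 0, 0, 0, 0]
The echelon form has 3 nonzero rows, and every pivot lies in the first 4 columns, so rank(B) = rank([B|b]) = 3.
The system is consistent.
rank = 3 < 4 unknowns, so there are infinitely many solutions.

infinite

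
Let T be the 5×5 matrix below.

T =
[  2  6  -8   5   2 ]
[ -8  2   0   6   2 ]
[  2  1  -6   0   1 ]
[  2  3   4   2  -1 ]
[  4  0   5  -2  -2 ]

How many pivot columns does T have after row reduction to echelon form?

Row reduce to echelon form.
R2 ← R2 + (4)·R1: [0, 26, -32, 26, 10]
R3 ← R3 − R1: [0, -5, 2, -5, -1]
R4 ← R4 − R1: [0, -3, 12, -3, -3]
R5 ← R5 − (2)·R1: [0, -12, 21, -12, -6]
R3 ← R3 + (5/26)·R2: [0, 0, -54/13, 0, 12/13]
R4 ← R4 + (3/26)·R2: [0, 0, 108/13, 0, -24/13]
R5 ← R5 + (6/13)·R2: [0, 0, 81/13, 0, -18/13]
R4 ← R4 + (2)·R3: [0, 0, 0, 0, 0]
R5 ← R5 + (3/2)·R3: [0, 0, 0, 0, 0]
Echelon form has 3 nonzero rows, so rank(T) = 3.
Each nonzero row contributes one pivot column: 3 pivot columns.

3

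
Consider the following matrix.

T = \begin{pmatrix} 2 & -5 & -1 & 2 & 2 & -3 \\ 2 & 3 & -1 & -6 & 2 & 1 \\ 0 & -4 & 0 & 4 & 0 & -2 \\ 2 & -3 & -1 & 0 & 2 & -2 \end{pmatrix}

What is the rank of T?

2

Row reduce to echelon form.
R2 ← R2 − R1: [0, 8, 0, -8, 0, 4]
R4 ← R4 − R1: [0, 2, 0, -2, 0, 1]
R3 ← R3 + (1/2)·R2: [0, 0, 0, 0, 0, 0]
R4 ← R4 − (1/4)·R2: [0, 0, 0, 0, 0, 0]
Echelon form has 2 nonzero rows, so rank(T) = 2.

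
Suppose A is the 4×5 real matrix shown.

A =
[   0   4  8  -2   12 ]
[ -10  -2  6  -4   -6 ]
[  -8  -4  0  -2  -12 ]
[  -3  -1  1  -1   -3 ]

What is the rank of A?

Row reduce to echelon form.
Swap R1 ↔ R2
R3 ← R3 − (4/5)·R1: [0, -12/5, -24/5, 6/5, -36/5]
R4 ← R4 − (3/10)·R1: [0, -2/5, -4/5, 1/5, -6/5]
R3 ← R3 + (3/5)·R2: [0, 0, 0, 0, 0]
R4 ← R4 + (1/10)·R2: [0, 0, 0, 0, 0]
Echelon form has 2 nonzero rows, so rank(A) = 2.

2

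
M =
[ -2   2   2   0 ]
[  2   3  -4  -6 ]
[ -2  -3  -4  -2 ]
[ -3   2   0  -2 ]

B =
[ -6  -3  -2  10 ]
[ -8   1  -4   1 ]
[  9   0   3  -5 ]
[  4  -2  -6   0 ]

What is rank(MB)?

First compute MB:
[[ 14,   8,   2, -28],
 [-96,   9,   8,  43],
 [ -8,   7,  16,  -3],
 [ -6,  15,  10, -28]]
Now row reduce the product.
R2 ← R2 + (48/7)·R1: [0, 447/7, 152/7, -149]
R3 ← R3 + (4/7)·R1: [0, 81/7, 120/7, -19]
R4 ← R4 + (3/7)·R1: [0, 129/7, 76/7, -40]
R3 ← R3 − (27/149)·R2: [0, 0, 1968/149, 8]
R4 ← R4 − (43/149)·R2: [0, 0, 684/149, 3]
R4 ← R4 − (57/164)·R3: [0, 0, 0, 9/41]
4 nonzero rows, so rank(MB) = 4.

4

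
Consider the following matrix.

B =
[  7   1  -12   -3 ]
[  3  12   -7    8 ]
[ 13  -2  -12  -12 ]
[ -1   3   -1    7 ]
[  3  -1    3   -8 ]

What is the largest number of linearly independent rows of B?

4

Row reduce to echelon form.
R2 ← R2 − (3/7)·R1: [0, 81/7, -13/7, 65/7]
R3 ← R3 − (13/7)·R1: [0, -27/7, 72/7, -45/7]
R4 ← R4 + (1/7)·R1: [0, 22/7, -19/7, 46/7]
R5 ← R5 − (3/7)·R1: [0, -10/7, 57/7, -47/7]
R3 ← R3 + (1/3)·R2: [0, 0, 29/3, -10/3]
R4 ← R4 − (22/81)·R2: [0, 0, -179/81, 328/81]
R5 ← R5 + (10/81)·R2: [0, 0, 641/81, -451/81]
R4 ← R4 + (179/783)·R3: [0, 0, 0, 286/87]
R5 ← R5 − (641/783)·R3: [0, 0, 0, -247/87]
R5 ← R5 + (19/22)·R4: [0, 0, 0, 0]
Echelon form has 4 nonzero rows, so rank(B) = 4.
The rank gives the maximum number of linearly independent rows: 4.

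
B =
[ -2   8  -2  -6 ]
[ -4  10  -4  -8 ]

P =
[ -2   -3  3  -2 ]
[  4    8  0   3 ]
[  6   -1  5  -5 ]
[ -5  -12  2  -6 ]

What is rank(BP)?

First compute BP:
[[ 54, 144, -28,  74],
 [ 64, 192, -48, 106]]
Now row reduce the product.
R2 ← R2 − (32/27)·R1: [0, 64/3, -400/27, 494/27]
2 nonzero rows, so rank(BP) = 2.

2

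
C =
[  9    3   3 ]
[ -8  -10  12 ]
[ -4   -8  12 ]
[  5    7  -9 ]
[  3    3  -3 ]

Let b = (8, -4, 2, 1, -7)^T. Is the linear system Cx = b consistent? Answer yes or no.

no

Row reduce the augmented matrix [C | b].
R2 ← R2 + (8/9)·R1: [0, -22/3, 44/3, 28/9]
R3 ← R3 + (4/9)·R1: [0, -20/3, 40/3, 50/9]
R4 ← R4 − (5/9)·R1: [0, 16/3, -32/3, -31/9]
R5 ← R5 − (1/3)·R1: [0, 2, -4, -29/3]
R3 ← R3 − (10/11)·R2: [0, 0, 0, 30/11]
R4 ← R4 + (8/11)·R2: [0, 0, 0, -13/11]
R5 ← R5 + (3/11)·R2: [0, 0, 0, -97/11]
R4 ← R4 + (13/30)·R3: [0, 0, 0, 0]
R5 ← R5 + (97/30)·R3: [0, 0, 0, 0]
The echelon form has 3 nonzero rows; the last pivot sits in the augmented column, so rank(C) = 2 but rank([C|b]) = 3.
Since the ranks differ, the system is inconsistent.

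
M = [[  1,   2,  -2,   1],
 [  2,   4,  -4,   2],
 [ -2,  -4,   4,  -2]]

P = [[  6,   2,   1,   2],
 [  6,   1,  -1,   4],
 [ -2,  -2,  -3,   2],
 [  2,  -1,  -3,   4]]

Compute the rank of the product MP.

First compute MP:
[[ 24,   7,   2,  10],
 [ 48,  14,   4,  20],
 [-48, -14,  -4, -20]]
Now row reduce the product.
R2 ← R2 − (2)·R1: [0, 0, 0, 0]
R3 ← R3 + (2)·R1: [0, 0, 0, 0]
1 nonzero row, so rank(MP) = 1.

1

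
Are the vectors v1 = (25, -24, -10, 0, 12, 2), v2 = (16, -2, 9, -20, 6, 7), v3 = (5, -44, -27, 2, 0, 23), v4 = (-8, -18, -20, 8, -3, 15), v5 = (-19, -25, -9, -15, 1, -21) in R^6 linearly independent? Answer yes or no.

yes

Form the matrix with these vectors as rows and row reduce.
R2 ← R2 − (16/25)·R1: [0, 334/25, 77/5, -20, -42/25, 143/25]
R3 ← R3 − (1/5)·R1: [0, -196/5, -25, 2, -12/5, 113/5]
R4 ← R4 + (8/25)·R1: [0, -642/25, -116/5, 8, 21/25, 391/25]
R5 ← R5 + (19/25)·R1: [0, -1081/25, -83/5, -15, 253/25, -487/25]
R3 ← R3 + (490/167)·R2: [0, 0, 3371/167, -9466/167, -1224/167, 6577/167]
R4 ← R4 + (321/167)·R2: [0, 0, 1069/167, -5084/167, -399/167, 4448/167]
R5 ← R5 + (1081/334)·R2: [0, 0, 11103/334, -13315/167, 782/167, -323/334]
R4 ← R4 − (1069/3371)·R3: [0, 0, 0, -42030/3371, -219/3371, 47685/3371]
R5 ← R5 − (11103/6742)·R3: [0, 0, 0, 45902/3371, 56474/3371, -221896/3371]
R5 ← R5 + (22951/21015)·R4: [0, 0, 0, 0, 116857/7005, -70577/1401]
5 nonzero rows, so the 5 vectors span a space of dimension 5.
Since 5 = 5, the vectors are linearly independent.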